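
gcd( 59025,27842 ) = 1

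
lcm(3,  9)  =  9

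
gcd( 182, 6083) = 7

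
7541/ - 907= - 9 + 622/907 =- 8.31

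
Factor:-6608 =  - 2^4*7^1*59^1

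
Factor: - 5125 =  - 5^3 * 41^1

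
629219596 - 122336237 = 506883359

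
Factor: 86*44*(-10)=-2^4 * 5^1*11^1 * 43^1 = -  37840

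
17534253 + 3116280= 20650533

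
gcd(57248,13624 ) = 8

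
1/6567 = 1/6567 = 0.00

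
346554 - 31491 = 315063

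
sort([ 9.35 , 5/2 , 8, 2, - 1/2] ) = [ - 1/2, 2, 5/2,  8,9.35] 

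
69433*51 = 3541083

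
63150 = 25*2526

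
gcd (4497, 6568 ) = 1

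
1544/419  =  1544/419 = 3.68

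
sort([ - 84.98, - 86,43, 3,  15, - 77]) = [ - 86, - 84.98,-77,3, 15, 43 ]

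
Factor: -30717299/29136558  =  -2^(  -  1)*3^(-1 )*11^(- 2)*67^(-1 )*599^(-1)*3673^1*8363^1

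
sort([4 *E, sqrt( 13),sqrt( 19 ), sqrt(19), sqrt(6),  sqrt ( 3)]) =[sqrt(3), sqrt(6), sqrt( 13), sqrt( 19 ), sqrt(19 ),4*E]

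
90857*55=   4997135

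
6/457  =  6/457 = 0.01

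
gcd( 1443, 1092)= 39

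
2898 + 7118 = 10016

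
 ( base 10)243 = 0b11110011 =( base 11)201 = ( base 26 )99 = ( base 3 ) 100000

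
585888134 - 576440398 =9447736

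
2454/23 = 2454/23  =  106.70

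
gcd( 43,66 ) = 1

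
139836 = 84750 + 55086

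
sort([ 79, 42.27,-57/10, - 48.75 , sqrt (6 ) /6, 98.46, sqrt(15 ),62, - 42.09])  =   [ - 48.75, - 42.09, - 57/10,sqrt( 6 ) /6,sqrt(15 ), 42.27, 62,  79,98.46]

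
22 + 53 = 75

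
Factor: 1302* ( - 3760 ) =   -  4895520 = - 2^5*3^1*5^1*7^1*31^1* 47^1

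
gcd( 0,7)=7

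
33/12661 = 3/1151 = 0.00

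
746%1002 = 746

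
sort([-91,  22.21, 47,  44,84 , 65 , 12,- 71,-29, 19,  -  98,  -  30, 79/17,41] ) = [ - 98, - 91 , - 71, - 30, - 29,79/17,12,  19,22.21, 41,44, 47,65 , 84]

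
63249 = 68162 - 4913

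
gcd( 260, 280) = 20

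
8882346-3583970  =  5298376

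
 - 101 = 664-765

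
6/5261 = 6/5261 = 0.00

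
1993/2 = 996+ 1/2 = 996.50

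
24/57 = 8/19 = 0.42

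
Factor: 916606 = 2^1*17^1*26959^1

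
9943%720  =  583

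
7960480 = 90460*88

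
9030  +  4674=13704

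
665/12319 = 665/12319 = 0.05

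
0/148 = 0=0.00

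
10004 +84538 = 94542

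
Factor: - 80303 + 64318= -5^1*23^1 *139^1 = - 15985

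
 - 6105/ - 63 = 2035/21 = 96.90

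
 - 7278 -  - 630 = -6648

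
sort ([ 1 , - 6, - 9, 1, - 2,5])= [  -  9, - 6,  -  2,1, 1, 5] 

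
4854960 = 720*6743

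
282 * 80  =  22560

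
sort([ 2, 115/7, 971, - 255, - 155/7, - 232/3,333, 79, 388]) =[ - 255, - 232/3, - 155/7,  2, 115/7,79, 333,  388,971] 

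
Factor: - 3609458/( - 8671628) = 2^ ( - 1)*7^( - 2)*151^(-1)*293^( - 1 )*439^1*4111^1 = 1804729/4335814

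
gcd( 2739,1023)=33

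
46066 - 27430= 18636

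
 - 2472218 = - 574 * 4307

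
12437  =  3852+8585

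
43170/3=14390=14390.00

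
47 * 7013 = 329611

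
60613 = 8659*7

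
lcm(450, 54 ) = 1350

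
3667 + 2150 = 5817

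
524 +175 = 699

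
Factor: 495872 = 2^8*13^1*149^1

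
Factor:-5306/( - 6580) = 379/470  =  2^( - 1)*5^ (  -  1)*47^( -1 ) * 379^1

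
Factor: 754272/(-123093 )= - 288/47= - 2^5*3^2*47^( - 1 )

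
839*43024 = 36097136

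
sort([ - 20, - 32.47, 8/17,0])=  [-32.47, - 20, 0, 8/17 ]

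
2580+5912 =8492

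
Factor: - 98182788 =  - 2^2*3^1 * 11^2*67619^1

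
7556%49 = 10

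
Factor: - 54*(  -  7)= 378 = 2^1*3^3* 7^1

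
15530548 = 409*37972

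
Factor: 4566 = 2^1*3^1*761^1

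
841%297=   247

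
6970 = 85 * 82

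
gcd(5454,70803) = 9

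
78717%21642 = 13791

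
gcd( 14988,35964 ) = 12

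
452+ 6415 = 6867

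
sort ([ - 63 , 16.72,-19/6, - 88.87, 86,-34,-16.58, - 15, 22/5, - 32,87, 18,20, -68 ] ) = [ - 88.87, - 68, - 63 ,-34, - 32,- 16.58, - 15, - 19/6, 22/5, 16.72,18, 20,86, 87 ]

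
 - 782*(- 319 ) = 249458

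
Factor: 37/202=2^(  -  1)*37^1 *101^(-1)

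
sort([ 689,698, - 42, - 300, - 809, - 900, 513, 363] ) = [ - 900, - 809, - 300, - 42, 363, 513,689, 698]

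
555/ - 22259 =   -  555/22259 = - 0.02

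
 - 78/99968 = -1  +  49945/49984 =- 0.00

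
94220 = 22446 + 71774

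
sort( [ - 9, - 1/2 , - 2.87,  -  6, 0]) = [  -  9, - 6, - 2.87, - 1/2, 0] 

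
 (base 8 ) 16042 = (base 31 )7fa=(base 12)4202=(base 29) 8ga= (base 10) 7202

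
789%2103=789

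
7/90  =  7/90 = 0.08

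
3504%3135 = 369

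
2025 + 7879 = 9904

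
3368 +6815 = 10183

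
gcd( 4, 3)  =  1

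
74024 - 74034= - 10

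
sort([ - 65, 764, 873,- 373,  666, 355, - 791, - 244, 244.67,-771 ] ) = [ - 791 ,  -  771, - 373, - 244, - 65, 244.67, 355,666,764,  873] 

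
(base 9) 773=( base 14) 333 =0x279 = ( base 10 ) 633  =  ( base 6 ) 2533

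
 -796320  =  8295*( - 96 )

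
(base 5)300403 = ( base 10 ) 9478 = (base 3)111000001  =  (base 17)1fd9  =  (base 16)2506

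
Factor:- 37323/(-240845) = 3^2 * 5^(  -  1)*13^1*151^( - 1) =117/755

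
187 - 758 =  - 571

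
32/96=1/3 =0.33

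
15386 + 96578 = 111964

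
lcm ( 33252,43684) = 2227884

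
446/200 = 223/100 = 2.23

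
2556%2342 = 214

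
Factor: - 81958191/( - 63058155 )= 5^( - 1 )*7^1*19^3*353^ ( - 1)*569^1*11909^( - 1) = 27319397/21019385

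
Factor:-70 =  - 2^1*5^1 * 7^1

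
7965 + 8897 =16862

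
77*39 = 3003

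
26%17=9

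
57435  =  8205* 7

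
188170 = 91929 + 96241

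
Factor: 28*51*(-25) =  - 35700 = - 2^2*3^1*5^2*7^1 * 17^1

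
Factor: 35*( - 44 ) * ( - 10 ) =15400 = 2^3*5^2  *  7^1 * 11^1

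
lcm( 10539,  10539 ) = 10539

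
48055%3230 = 2835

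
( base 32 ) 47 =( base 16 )87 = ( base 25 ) 5a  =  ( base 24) 5f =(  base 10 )135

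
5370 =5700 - 330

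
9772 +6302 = 16074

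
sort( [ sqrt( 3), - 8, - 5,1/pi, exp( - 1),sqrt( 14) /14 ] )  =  [ - 8, - 5, sqrt(14 )/14, 1/pi,exp ( - 1), sqrt( 3 ) ] 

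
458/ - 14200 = -229/7100=-0.03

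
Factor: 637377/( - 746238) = -767/898= - 2^( - 1 )*13^1* 59^1*449^ ( - 1 )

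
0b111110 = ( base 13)4a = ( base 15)42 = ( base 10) 62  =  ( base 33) 1T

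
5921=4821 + 1100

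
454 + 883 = 1337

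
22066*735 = 16218510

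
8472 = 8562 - 90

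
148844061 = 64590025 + 84254036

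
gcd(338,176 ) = 2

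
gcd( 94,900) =2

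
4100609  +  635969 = 4736578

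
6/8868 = 1/1478 = 0.00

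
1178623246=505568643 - -673054603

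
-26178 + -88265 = -114443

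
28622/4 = 14311/2=7155.50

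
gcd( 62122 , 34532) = 178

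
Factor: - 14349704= - 2^3 * 83^1 * 21611^1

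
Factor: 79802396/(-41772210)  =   - 39901198/20886105  =  - 2^1*3^( - 1 ) * 5^( - 1 ) * 61^1 *327059^1* 1392407^(- 1 ) 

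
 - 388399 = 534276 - 922675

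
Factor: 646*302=2^2*17^1*19^1*151^1=195092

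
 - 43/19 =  - 43/19 = - 2.26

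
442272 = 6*73712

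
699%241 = 217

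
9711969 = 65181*149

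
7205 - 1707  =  5498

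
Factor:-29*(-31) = 899 =29^1*31^1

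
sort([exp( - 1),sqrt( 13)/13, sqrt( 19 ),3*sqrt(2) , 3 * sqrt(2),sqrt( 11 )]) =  [ sqrt( 13) /13  ,  exp( - 1), sqrt( 11 ), 3*sqrt( 2),3*sqrt(2 ), sqrt(19 )]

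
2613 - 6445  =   - 3832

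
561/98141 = 33/5773 = 0.01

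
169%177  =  169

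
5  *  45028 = 225140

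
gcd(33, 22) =11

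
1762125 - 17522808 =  - 15760683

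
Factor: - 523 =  - 523^1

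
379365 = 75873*5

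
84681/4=84681/4 = 21170.25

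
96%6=0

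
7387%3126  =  1135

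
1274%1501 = 1274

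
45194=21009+24185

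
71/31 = 71/31= 2.29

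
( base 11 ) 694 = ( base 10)829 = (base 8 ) 1475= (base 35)NO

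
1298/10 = 129 + 4/5  =  129.80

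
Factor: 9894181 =11^1 * 83^1 *10837^1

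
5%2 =1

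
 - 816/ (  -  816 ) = 1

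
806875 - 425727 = 381148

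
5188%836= 172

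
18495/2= 18495/2  =  9247.50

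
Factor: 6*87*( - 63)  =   - 32886= - 2^1*3^4 * 7^1*29^1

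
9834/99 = 298/3 = 99.33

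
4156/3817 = 1 + 339/3817 = 1.09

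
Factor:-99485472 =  - 2^5*3^1*1036307^1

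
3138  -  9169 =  - 6031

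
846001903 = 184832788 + 661169115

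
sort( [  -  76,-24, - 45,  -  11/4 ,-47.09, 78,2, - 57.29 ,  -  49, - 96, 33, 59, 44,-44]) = [ - 96,-76 , - 57.29,  -  49,-47.09,-45, - 44,-24,-11/4, 2, 33 , 44, 59,78 ] 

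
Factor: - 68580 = - 2^2* 3^3*5^1*127^1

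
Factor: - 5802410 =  - 2^1* 5^1*19^1*30539^1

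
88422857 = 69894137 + 18528720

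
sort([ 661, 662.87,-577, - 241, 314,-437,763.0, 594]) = [-577,-437,-241,314, 594,  661, 662.87,763.0 ] 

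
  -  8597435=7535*(-1141) 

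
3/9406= 3/9406 = 0.00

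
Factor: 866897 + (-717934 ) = 148963 = 181^1*823^1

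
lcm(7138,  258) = 21414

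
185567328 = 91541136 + 94026192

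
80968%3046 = 1772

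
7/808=7/808 = 0.01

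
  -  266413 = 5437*(-49 ) 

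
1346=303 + 1043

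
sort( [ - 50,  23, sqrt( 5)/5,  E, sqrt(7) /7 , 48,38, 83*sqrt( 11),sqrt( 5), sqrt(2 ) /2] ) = [ -50 , sqrt(7 )/7,sqrt( 5 ) /5, sqrt( 2) /2,sqrt(5 ), E, 23, 38,48,83 * sqrt( 11) ] 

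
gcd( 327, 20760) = 3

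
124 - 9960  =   - 9836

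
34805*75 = 2610375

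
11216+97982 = 109198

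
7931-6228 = 1703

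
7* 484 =3388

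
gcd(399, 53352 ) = 57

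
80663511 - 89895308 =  - 9231797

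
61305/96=638 + 19/32= 638.59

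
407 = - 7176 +7583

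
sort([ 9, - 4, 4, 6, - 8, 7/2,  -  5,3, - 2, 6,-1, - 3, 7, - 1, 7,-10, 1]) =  [ - 10, - 8, - 5, - 4, - 3,  -  2, - 1,-1,1, 3, 7/2,4,  6,6, 7, 7, 9]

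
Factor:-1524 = -2^2 *3^1*127^1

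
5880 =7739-1859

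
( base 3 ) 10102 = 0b1011100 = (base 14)68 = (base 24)3K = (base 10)92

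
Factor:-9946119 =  - 3^1*3315373^1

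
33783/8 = 33783/8 = 4222.88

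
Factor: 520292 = 2^2*130073^1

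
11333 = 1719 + 9614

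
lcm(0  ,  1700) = 0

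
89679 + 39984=129663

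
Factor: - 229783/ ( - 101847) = 3^( - 1)*17^(  -  1)*47^1*1997^(  -  1 )*4889^1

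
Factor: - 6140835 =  - 3^2*5^1*136463^1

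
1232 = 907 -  - 325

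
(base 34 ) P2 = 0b1101010100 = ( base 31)rf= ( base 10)852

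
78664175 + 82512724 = 161176899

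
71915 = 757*95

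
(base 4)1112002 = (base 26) 83K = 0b1010110000010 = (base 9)7487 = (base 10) 5506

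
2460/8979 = 20/73 = 0.27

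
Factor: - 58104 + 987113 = 929009 = 929009^1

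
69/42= 1  +  9/14  =  1.64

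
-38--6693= 6655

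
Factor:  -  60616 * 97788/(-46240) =185234919/1445 = 3^1*5^(- 1)*17^(-2) * 29^1*281^1*7577^1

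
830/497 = 830/497=1.67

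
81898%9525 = 5698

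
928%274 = 106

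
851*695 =591445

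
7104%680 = 304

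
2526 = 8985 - 6459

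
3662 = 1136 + 2526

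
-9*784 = - 7056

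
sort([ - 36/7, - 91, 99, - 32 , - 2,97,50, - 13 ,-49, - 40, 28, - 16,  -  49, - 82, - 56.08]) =[ - 91, - 82, - 56.08,-49, - 49,  -  40, - 32, - 16,-13, - 36/7, - 2, 28 , 50,  97,99] 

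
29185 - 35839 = -6654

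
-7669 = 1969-9638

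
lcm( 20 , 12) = 60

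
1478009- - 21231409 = 22709418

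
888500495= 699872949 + 188627546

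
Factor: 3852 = 2^2 * 3^2*107^1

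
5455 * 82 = 447310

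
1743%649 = 445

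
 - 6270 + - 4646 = - 10916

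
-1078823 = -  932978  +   - 145845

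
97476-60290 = 37186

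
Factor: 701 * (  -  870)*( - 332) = 202476840 = 2^3*3^1*5^1*29^1*83^1*701^1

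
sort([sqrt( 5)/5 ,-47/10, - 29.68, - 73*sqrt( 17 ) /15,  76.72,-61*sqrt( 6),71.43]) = [ - 61*sqrt ( 6),  -  29.68, - 73*sqrt( 17)/15, - 47/10, sqrt( 5)/5, 71.43,76.72] 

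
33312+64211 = 97523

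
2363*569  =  1344547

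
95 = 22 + 73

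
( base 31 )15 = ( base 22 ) 1E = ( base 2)100100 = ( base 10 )36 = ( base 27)19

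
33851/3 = 33851/3 = 11283.67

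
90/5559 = 30/1853 = 0.02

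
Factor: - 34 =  - 2^1*17^1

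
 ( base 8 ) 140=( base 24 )40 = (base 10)96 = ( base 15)66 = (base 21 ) 4c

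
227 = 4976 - 4749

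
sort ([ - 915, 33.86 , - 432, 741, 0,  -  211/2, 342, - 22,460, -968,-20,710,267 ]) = [  -  968,-915,-432, - 211/2, - 22, -20,0, 33.86, 267, 342,460, 710, 741]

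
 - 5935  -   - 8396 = 2461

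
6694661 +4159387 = 10854048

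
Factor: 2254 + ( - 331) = 3^1*641^1=1923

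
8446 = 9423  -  977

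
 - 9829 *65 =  - 638885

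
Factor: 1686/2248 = 2^ ( - 2)*3^1=3/4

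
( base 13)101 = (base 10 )170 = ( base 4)2222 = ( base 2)10101010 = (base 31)5F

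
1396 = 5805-4409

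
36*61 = 2196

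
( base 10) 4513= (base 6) 32521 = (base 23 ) 8c5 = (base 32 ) 4d1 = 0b1000110100001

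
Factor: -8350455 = - 3^1*5^1*556697^1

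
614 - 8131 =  - 7517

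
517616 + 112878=630494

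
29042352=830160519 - 801118167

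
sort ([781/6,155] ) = [ 781/6, 155 ] 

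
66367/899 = 66367/899 = 73.82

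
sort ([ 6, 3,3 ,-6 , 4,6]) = [ - 6, 3, 3,4,6, 6] 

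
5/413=5/413 = 0.01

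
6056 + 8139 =14195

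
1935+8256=10191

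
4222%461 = 73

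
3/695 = 3/695 = 0.00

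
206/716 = 103/358 = 0.29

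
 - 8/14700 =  - 1 + 3673/3675  =  - 0.00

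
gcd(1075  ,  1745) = 5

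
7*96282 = 673974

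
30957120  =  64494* 480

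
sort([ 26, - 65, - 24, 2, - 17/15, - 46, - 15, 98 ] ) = [-65 , - 46, - 24,-15,-17/15, 2,26, 98]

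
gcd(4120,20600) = 4120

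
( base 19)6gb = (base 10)2481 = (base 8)4661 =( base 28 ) 34h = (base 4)212301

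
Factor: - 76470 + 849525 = 3^2*5^1*41^1*419^1 = 773055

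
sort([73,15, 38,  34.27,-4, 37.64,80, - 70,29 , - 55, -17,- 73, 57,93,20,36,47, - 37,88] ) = [ - 73 , - 70, - 55, - 37, - 17, -4,15, 20,29,34.27 , 36,37.64,  38, 47, 57,  73 , 80,  88,  93]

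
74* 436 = 32264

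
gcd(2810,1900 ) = 10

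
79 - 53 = 26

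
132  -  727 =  - 595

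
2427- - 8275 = 10702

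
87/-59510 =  - 87/59510= - 0.00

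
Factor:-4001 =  - 4001^1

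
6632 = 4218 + 2414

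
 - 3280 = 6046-9326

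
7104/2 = 3552 = 3552.00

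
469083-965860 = -496777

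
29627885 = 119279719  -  89651834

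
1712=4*428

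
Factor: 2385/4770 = 1/2 = 2^( - 1)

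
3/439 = 3/439 = 0.01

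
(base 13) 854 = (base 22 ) 2kd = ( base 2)10110001101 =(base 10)1421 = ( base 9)1848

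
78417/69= 1136+ 11/23 = 1136.48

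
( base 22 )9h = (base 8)327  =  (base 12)15b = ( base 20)AF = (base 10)215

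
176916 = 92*1923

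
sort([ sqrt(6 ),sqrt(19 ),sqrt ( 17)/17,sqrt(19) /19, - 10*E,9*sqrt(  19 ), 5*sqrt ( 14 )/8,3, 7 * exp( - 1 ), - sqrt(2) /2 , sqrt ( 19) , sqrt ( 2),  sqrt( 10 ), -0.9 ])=[ - 10 * E, - 0.9,-sqrt(2)/2,sqrt(19)/19,  sqrt ( 17)/17,sqrt( 2), 5*sqrt( 14) /8,sqrt(6),7* exp ( - 1), 3, sqrt(10 ), sqrt( 19),  sqrt( 19),9* sqrt(19)]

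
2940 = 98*30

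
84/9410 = 42/4705 = 0.01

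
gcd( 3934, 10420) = 2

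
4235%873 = 743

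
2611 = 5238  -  2627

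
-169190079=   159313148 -328503227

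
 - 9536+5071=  - 4465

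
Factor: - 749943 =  - 3^2*103^1*809^1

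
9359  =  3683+5676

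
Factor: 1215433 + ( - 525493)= 2^2*3^2*5^1*3833^1 = 689940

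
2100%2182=2100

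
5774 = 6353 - 579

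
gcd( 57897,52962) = 21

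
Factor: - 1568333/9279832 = -2^(- 3)* 13^1 *137^( - 1) * 8467^( - 1 )*120641^1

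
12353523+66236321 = 78589844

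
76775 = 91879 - 15104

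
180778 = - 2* ( - 90389 ) 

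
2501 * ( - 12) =- 30012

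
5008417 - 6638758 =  - 1630341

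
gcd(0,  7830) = 7830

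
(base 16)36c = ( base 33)QI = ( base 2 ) 1101101100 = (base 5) 12001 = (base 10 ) 876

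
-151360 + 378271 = 226911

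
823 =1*823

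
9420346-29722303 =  - 20301957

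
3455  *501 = 1730955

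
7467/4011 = 1+1152/1337 = 1.86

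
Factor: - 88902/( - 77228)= 99/86 =2^ (-1) * 3^2 * 11^1*43^( - 1) 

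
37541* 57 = 2139837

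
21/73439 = 21/73439 = 0.00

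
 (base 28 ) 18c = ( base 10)1020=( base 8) 1774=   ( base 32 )VS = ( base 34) U0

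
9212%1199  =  819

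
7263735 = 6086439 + 1177296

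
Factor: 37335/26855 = 3^1 * 19^1*41^( -1) = 57/41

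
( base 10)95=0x5f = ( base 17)5A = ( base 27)3e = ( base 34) 2R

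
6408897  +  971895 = 7380792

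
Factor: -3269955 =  - 3^1*5^1*13^1*41^1*409^1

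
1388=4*347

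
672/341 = 672/341=1.97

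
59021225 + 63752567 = 122773792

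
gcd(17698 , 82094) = 2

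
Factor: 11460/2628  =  955/219 = 3^ (-1 )*5^1*73^( - 1)*191^1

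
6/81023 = 6/81023 = 0.00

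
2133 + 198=2331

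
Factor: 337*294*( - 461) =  - 45674958=-2^1*3^1*7^2*337^1*461^1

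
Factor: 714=2^1*3^1*7^1 * 17^1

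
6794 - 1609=5185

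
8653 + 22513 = 31166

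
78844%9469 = 3092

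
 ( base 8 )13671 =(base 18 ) 10d7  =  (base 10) 6073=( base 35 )4XI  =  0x17b9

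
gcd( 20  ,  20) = 20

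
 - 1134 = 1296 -2430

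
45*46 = 2070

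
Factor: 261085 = 5^1*11^1*47^1*101^1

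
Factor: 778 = 2^1*389^1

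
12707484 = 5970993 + 6736491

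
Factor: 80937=3^2* 17^1 * 23^2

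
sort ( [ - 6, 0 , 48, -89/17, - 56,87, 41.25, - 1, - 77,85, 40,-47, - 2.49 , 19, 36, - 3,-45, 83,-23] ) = [ - 77, - 56, - 47, - 45, - 23, - 6,-89/17, - 3 , - 2.49,- 1, 0, 19,  36,40, 41.25, 48, 83, 85, 87]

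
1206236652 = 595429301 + 610807351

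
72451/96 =754+ 67/96 = 754.70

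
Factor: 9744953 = 577^1*16889^1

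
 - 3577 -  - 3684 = 107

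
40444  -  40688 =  - 244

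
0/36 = 0 = 0.00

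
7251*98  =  710598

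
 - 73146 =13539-86685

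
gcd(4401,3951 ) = 9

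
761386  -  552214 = 209172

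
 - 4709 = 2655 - 7364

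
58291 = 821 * 71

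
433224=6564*66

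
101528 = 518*196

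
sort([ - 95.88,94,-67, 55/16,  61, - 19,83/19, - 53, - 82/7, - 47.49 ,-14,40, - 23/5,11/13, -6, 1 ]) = [ - 95.88 ,  -  67, - 53, - 47.49,  -  19, - 14, - 82/7,-6, - 23/5, 11/13,1,55/16,83/19, 40,61,94 ] 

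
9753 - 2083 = 7670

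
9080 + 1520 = 10600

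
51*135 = 6885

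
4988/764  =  6 + 101/191 =6.53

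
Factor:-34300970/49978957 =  - 2^1*5^1*7^( - 1) * 11^1*1069^( - 1 )*6679^( - 1)*311827^1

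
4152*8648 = 35906496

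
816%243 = 87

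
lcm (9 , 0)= 0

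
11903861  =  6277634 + 5626227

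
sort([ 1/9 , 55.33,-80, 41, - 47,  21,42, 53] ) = [ - 80, - 47 , 1/9,21 , 41, 42 , 53,55.33 ] 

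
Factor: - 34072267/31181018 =-2^(- 1 ) * 11^( - 1)*17^1 * 1417319^(- 1)*2004251^1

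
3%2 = 1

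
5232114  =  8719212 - 3487098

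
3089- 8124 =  - 5035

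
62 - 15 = 47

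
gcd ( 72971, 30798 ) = 1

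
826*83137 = 68671162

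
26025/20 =1301  +  1/4=1301.25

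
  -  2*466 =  - 932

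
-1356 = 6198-7554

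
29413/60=490+13/60 = 490.22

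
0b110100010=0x1A2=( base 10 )418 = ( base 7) 1135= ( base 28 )eq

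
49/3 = 16 + 1/3 = 16.33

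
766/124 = 6 + 11/62 = 6.18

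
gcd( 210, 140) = 70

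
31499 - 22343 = 9156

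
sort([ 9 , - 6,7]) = [ - 6,  7,9 ] 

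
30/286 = 15/143 = 0.10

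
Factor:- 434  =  -2^1 * 7^1*31^1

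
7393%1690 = 633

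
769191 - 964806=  - 195615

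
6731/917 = 7 + 312/917 = 7.34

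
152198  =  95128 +57070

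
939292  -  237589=701703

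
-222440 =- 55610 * 4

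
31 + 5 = 36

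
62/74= 31/37  =  0.84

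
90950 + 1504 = 92454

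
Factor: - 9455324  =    -  2^2*2363831^1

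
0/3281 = 0  =  0.00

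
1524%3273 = 1524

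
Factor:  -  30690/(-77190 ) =3^1*11^1*83^(-1) =33/83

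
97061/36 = 97061/36 = 2696.14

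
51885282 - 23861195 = 28024087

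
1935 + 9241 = 11176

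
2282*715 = 1631630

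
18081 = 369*49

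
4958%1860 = 1238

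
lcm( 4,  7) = 28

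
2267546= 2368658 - 101112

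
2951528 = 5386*548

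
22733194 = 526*43219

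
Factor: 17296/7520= 23/10 = 2^( - 1 )*5^ ( - 1 )*23^1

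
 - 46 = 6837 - 6883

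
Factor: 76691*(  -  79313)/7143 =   -  6082593283/7143= -  3^(  -  1)*13^1*53^1* 1447^1*2381^( - 1 )*6101^1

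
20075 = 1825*11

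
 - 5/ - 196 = 5/196  =  0.03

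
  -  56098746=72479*(  -  774) 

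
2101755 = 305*6891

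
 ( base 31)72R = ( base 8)15240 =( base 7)25605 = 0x1AA0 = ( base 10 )6816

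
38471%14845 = 8781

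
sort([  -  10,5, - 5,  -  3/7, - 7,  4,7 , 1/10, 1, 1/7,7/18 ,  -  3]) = [ - 10,- 7, - 5, - 3, - 3/7, 1/10,  1/7,  7/18,  1, 4, 5, 7]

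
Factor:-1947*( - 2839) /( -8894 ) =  - 5527533/8894 = - 2^ ( - 1 )*3^1*11^1 * 17^1*59^1*167^1*4447^( -1 )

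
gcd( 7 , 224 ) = 7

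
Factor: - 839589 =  - 3^1*279863^1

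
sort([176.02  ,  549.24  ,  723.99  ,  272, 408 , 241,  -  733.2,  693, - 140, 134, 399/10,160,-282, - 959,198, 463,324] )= [-959,-733.2,- 282,- 140, 399/10, 134 , 160 , 176.02,198, 241 , 272,324  ,  408, 463, 549.24, 693,723.99] 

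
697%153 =85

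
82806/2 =41403 = 41403.00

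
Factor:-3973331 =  - 3973331^1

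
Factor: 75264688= 2^4*173^1*27191^1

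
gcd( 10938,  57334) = 2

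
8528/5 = 8528/5=1705.60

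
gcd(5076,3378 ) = 6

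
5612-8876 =-3264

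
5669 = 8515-2846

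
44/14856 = 11/3714 = 0.00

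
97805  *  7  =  684635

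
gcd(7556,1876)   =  4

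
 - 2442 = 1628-4070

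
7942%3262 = 1418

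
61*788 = 48068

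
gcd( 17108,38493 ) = 4277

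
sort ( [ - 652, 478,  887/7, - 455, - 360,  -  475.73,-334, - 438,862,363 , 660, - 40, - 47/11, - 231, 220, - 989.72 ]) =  [ - 989.72,- 652 , - 475.73, - 455,-438, -360, - 334, - 231,  -  40, - 47/11 , 887/7 , 220, 363, 478, 660, 862 ]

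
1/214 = 1/214 = 0.00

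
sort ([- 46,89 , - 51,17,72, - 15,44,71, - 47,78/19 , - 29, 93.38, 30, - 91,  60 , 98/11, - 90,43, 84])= [ - 91, - 90 , - 51, - 47,-46, - 29, - 15, 78/19,  98/11, 17,30,43, 44,60,71,  72,84 , 89, 93.38]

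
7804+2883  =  10687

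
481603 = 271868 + 209735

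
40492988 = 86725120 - 46232132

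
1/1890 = 1/1890 = 0.00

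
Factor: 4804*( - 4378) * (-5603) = 2^3*11^1*13^1*199^1*431^1*1201^1 =117841802936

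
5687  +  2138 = 7825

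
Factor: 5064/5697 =8/9 =2^3*3^( - 2)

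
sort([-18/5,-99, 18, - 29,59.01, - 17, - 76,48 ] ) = [ - 99, - 76, - 29, - 17 ,-18/5,  18, 48,59.01] 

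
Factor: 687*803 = 551661 = 3^1 * 11^1* 73^1*229^1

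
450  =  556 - 106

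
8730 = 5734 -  - 2996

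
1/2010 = 1/2010 =0.00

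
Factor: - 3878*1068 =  - 2^3*3^1*7^1 * 89^1*277^1 = - 4141704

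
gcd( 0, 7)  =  7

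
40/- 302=-1 + 131/151 = -0.13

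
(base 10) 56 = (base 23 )2A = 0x38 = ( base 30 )1q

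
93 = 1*93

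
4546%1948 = 650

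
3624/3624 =1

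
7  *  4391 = 30737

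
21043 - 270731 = -249688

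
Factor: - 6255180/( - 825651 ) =2^2*5^1*19^1 * 31^1*59^1 * 199^ ( - 1) * 461^(-1 )=   695020/91739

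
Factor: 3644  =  2^2*911^1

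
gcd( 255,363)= 3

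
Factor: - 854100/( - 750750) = 2^1*3^1  *  5^(- 1 )*7^( - 1 )*11^(-1 )*73^1=438/385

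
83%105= 83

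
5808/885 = 1936/295 = 6.56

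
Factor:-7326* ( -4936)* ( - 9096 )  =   - 328921693056 = -2^7 * 3^3 * 11^1* 37^1*379^1*617^1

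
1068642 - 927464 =141178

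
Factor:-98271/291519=-3^( - 2) * 59^( - 1 )*179^1  =  - 179/531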